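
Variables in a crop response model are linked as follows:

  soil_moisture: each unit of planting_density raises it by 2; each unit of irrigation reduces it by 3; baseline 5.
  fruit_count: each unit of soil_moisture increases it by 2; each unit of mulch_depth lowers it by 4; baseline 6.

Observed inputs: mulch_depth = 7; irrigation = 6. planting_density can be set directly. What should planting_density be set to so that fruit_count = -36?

planting_density = 3

Substituting into the soil_moisture equation gives soil_moisture = 2*planting_density - 13.
Substituting into the fruit_count equation gives fruit_count = 4*planting_density - 48.
Solve 4*planting_density - 48 = -36: planting_density = (-36 + 48) / 4 = 3.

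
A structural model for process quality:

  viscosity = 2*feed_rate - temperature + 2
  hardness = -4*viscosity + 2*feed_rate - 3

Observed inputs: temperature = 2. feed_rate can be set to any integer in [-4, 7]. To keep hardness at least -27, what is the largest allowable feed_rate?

feed_rate = 4

Substituting into the viscosity equation gives viscosity = 2*feed_rate.
This gives hardness = -6*feed_rate - 3.
Require -6*feed_rate - 3 ≥ -27, so feed_rate ≤ 4.
The largest integer in [-4, 7] satisfying this is 4.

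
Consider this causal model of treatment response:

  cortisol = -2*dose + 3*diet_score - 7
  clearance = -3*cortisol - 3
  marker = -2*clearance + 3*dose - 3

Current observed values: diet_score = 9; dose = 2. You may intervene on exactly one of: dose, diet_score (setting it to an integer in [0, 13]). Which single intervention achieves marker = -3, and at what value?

set diet_score = 3

Intervening on dose: marker = -9*dose + 123. Reaching -3 requires dose = 14, outside [0, 13].
Intervening on diet_score: with other inputs at their observed values, marker = 18*diet_score - 57. Solving for -3 gives diet_score = 3, within [0, 13].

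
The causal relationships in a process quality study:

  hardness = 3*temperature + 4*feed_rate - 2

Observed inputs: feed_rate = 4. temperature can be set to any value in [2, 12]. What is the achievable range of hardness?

20 to 50

Substituting into the hardness equation gives hardness = 3*temperature + 14.
Linear in temperature, so extremes are at the endpoints: temperature = 2 gives hardness = 20; temperature = 12 gives hardness = 50.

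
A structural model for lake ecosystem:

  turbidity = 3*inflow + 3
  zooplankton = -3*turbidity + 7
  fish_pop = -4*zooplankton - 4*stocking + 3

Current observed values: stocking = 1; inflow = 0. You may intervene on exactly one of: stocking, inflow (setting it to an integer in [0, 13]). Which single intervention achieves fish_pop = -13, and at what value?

Intervening on stocking: with other inputs at their observed values, fish_pop = -4*stocking + 11. Solving for -13 gives stocking = 6, within [0, 13].
Intervening on inflow: fish_pop = 36*inflow + 7. Reaching -13 requires inflow = -5/9, not an integer.

set stocking = 6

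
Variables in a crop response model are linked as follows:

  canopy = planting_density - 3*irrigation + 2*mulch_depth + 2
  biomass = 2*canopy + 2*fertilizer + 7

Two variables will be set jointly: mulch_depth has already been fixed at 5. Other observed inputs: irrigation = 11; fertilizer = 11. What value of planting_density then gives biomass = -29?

With mulch_depth held at 5:
Substituting into the canopy equation gives canopy = planting_density - 21.
Substituting into the biomass equation gives biomass = 2*planting_density - 13.
Solve 2*planting_density - 13 = -29: planting_density = (-29 + 13) / 2 = -8.

planting_density = -8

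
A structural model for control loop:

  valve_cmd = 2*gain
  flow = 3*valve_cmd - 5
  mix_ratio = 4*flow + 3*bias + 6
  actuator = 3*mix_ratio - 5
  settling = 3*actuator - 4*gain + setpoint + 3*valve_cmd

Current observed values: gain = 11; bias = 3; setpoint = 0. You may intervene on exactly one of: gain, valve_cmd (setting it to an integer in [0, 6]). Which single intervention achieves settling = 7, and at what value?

Intervening on gain: settling = 218*gain - 60. Reaching 7 requires gain = 67/218, not an integer.
Intervening on valve_cmd: with other inputs at their observed values, settling = 111*valve_cmd - 104. Solving for 7 gives valve_cmd = 1, within [0, 6].

set valve_cmd = 1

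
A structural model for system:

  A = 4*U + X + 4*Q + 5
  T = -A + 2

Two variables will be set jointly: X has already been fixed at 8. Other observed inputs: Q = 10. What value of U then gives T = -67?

U = 4

With X held at 8:
Substituting into the A equation gives A = 4*U + 53.
T becomes -4*U - 51.
Solve -4*U - 51 = -67: U = (-67 + 51) / -4 = 4.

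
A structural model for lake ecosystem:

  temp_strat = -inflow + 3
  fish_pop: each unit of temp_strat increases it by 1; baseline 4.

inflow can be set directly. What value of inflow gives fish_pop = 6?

inflow = 1

Substituting into the fish_pop equation gives fish_pop = -inflow + 7.
Solve -inflow + 7 = 6: inflow = (6 - 7) / -1 = 1.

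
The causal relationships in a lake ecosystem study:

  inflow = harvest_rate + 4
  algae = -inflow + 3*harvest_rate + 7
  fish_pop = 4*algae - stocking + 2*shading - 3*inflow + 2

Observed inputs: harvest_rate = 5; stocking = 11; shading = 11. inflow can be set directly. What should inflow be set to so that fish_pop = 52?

inflow = 7

Intervening on inflow fixes its value directly, overriding its dependence on harvest_rate.
Substituting into the algae equation gives algae = -inflow + 22.
This gives fish_pop = -7*inflow + 101.
Solve -7*inflow + 101 = 52: inflow = (52 - 101) / -7 = 7.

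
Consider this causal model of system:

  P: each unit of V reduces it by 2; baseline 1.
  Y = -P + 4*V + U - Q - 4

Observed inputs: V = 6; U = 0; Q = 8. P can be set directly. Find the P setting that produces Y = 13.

Intervening on P fixes its value directly, overriding its dependence on V.
Substituting into the Y equation gives Y = -P + 12.
Solve -P + 12 = 13: P = (13 - 12) / -1 = -1.

P = -1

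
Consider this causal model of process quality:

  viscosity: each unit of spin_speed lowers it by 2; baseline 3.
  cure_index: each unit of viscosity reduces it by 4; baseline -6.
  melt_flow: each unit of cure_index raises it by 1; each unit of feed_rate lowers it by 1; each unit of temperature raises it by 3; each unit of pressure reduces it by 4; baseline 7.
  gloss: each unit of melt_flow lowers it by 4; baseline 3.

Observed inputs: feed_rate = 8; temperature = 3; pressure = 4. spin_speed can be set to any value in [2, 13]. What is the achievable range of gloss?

Substituting into the cure_index equation gives cure_index = 8*spin_speed - 18.
So melt_flow = 8*spin_speed - 26.
This gives gloss = -32*spin_speed + 107.
Linear in spin_speed, so extremes are at the endpoints: spin_speed = 2 gives gloss = 43; spin_speed = 13 gives gloss = -309.

-309 to 43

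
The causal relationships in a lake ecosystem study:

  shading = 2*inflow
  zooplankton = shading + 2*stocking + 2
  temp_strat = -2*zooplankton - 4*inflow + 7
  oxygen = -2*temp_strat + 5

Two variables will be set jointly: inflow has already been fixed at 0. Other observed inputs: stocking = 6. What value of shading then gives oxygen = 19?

With inflow held at 0:
Intervening on shading fixes its value directly, overriding its dependence on inflow.
Substituting into the zooplankton equation gives zooplankton = shading + 14.
temp_strat becomes -2*shading - 21.
oxygen becomes 4*shading + 47.
Solve 4*shading + 47 = 19: shading = (19 - 47) / 4 = -7.

shading = -7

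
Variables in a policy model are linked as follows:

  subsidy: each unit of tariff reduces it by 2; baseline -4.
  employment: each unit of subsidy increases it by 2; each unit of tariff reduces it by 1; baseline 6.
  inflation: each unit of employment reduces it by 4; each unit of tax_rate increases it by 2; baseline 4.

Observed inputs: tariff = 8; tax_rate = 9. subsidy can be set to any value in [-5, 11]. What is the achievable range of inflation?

Intervening on subsidy fixes its value directly, overriding its dependence on tariff.
Substituting into the employment equation gives employment = 2*subsidy - 2.
inflation becomes -8*subsidy + 30.
Linear in subsidy, so extremes are at the endpoints: subsidy = -5 gives inflation = 70; subsidy = 11 gives inflation = -58.

-58 to 70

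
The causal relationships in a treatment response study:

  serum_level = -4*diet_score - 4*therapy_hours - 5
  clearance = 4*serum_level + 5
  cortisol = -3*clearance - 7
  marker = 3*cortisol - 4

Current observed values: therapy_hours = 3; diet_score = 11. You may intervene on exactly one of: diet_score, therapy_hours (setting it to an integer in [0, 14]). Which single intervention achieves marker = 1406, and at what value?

set diet_score = 6

Intervening on diet_score: with other inputs at their observed values, marker = 144*diet_score + 542. Solving for 1406 gives diet_score = 6, within [0, 14].
Intervening on therapy_hours: marker = 144*therapy_hours + 1694. Reaching 1406 requires therapy_hours = -2, outside [0, 14].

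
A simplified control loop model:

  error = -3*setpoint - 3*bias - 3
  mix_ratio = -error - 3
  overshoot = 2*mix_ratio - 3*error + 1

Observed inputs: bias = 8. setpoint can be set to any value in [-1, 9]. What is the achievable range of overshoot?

Substituting into the error equation gives error = -3*setpoint - 27.
So mix_ratio = 3*setpoint + 24.
Substituting into the overshoot equation gives overshoot = 15*setpoint + 130.
Linear in setpoint, so extremes are at the endpoints: setpoint = -1 gives overshoot = 115; setpoint = 9 gives overshoot = 265.

115 to 265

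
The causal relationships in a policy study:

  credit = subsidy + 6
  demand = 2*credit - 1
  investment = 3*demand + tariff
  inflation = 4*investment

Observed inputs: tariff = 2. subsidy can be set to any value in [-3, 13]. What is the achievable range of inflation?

68 to 452

Substituting into the demand equation gives demand = 2*subsidy + 11.
Substituting into the investment equation gives investment = 6*subsidy + 35.
Substituting into the inflation equation gives inflation = 24*subsidy + 140.
Linear in subsidy, so extremes are at the endpoints: subsidy = -3 gives inflation = 68; subsidy = 13 gives inflation = 452.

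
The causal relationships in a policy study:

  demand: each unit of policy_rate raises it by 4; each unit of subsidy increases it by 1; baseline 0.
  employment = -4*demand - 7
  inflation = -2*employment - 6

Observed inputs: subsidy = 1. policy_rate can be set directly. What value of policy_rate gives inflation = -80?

Substituting into the demand equation gives demand = 4*policy_rate + 1.
So employment = -16*policy_rate - 11.
Substituting into the inflation equation gives inflation = 32*policy_rate + 16.
Solve 32*policy_rate + 16 = -80: policy_rate = (-80 - 16) / 32 = -3.

policy_rate = -3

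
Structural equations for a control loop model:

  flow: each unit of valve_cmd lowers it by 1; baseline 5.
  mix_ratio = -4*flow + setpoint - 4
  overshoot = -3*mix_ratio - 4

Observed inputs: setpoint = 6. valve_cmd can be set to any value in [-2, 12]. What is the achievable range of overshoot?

Substituting into the mix_ratio equation gives mix_ratio = 4*valve_cmd - 18.
So overshoot = -12*valve_cmd + 50.
Linear in valve_cmd, so extremes are at the endpoints: valve_cmd = -2 gives overshoot = 74; valve_cmd = 12 gives overshoot = -94.

-94 to 74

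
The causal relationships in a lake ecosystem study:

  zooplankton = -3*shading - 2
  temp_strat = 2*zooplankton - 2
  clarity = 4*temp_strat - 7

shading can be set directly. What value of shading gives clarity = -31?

Substituting into the temp_strat equation gives temp_strat = -6*shading - 6.
clarity becomes -24*shading - 31.
Solve -24*shading - 31 = -31: shading = (-31 + 31) / -24 = 0.

shading = 0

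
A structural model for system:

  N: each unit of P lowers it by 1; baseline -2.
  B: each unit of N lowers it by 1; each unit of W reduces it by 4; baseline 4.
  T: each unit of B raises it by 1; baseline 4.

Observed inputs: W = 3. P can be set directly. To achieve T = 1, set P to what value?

Substituting into the B equation gives B = P - 6.
Substituting into the T equation gives T = P - 2.
Solve P - 2 = 1: P = (1 + 2) / 1 = 3.

P = 3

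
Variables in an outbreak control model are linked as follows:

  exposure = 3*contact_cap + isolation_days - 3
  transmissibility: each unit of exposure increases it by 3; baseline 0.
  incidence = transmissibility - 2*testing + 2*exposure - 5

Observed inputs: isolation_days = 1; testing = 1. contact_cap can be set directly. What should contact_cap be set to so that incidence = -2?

Substituting into the exposure equation gives exposure = 3*contact_cap - 2.
Substituting into the transmissibility equation gives transmissibility = 9*contact_cap - 6.
Substituting into the incidence equation gives incidence = 15*contact_cap - 17.
Solve 15*contact_cap - 17 = -2: contact_cap = (-2 + 17) / 15 = 1.

contact_cap = 1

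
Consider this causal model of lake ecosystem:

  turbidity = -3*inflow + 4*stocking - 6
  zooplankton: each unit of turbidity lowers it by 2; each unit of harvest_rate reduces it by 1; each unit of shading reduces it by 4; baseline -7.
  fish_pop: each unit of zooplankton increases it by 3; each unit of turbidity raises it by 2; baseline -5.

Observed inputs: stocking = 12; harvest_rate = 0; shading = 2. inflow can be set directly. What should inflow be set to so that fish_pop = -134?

inflow = 7

Substituting into the turbidity equation gives turbidity = -3*inflow + 42.
Substituting into the zooplankton equation gives zooplankton = 6*inflow - 99.
Substituting into the fish_pop equation gives fish_pop = 12*inflow - 218.
Solve 12*inflow - 218 = -134: inflow = (-134 + 218) / 12 = 7.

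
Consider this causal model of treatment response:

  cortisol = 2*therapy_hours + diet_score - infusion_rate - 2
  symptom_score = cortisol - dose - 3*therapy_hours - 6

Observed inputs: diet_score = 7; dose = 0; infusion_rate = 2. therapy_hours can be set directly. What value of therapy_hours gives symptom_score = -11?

Substituting into the cortisol equation gives cortisol = 2*therapy_hours + 3.
This gives symptom_score = -therapy_hours - 3.
Solve -therapy_hours - 3 = -11: therapy_hours = (-11 + 3) / -1 = 8.

therapy_hours = 8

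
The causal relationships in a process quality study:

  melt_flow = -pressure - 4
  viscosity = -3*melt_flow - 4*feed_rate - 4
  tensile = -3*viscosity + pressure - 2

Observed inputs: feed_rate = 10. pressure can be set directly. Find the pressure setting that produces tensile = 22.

pressure = 9

Substituting into the viscosity equation gives viscosity = 3*pressure - 32.
So tensile = -8*pressure + 94.
Solve -8*pressure + 94 = 22: pressure = (22 - 94) / -8 = 9.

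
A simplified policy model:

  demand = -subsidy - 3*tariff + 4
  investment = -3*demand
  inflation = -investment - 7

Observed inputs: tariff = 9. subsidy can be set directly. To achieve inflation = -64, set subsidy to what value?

Substituting into the demand equation gives demand = -subsidy - 23.
investment becomes 3*subsidy + 69.
Substituting into the inflation equation gives inflation = -3*subsidy - 76.
Solve -3*subsidy - 76 = -64: subsidy = (-64 + 76) / -3 = -4.

subsidy = -4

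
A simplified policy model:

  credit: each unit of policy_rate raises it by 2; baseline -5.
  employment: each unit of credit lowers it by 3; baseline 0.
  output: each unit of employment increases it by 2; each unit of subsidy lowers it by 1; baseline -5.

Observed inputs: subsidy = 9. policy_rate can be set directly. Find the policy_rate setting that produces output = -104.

policy_rate = 10

Substituting into the employment equation gives employment = -6*policy_rate + 15.
So output = -12*policy_rate + 16.
Solve -12*policy_rate + 16 = -104: policy_rate = (-104 - 16) / -12 = 10.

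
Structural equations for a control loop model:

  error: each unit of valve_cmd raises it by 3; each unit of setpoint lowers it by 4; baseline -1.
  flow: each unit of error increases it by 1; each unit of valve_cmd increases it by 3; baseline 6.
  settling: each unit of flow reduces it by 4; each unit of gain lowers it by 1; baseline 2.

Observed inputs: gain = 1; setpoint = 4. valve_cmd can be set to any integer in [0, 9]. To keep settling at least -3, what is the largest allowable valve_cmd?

Substituting into the error equation gives error = 3*valve_cmd - 17.
Substituting into the flow equation gives flow = 6*valve_cmd - 11.
Substituting into the settling equation gives settling = -24*valve_cmd + 45.
Require -24*valve_cmd + 45 ≥ -3, so valve_cmd ≤ 2.
The largest integer in [0, 9] satisfying this is 2.

valve_cmd = 2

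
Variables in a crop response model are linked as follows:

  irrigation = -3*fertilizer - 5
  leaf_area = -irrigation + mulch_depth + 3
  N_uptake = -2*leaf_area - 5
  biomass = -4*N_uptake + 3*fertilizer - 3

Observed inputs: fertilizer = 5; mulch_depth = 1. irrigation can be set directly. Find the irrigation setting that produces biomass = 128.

irrigation = -8

Intervening on irrigation fixes its value directly, overriding its dependence on fertilizer.
Substituting into the leaf_area equation gives leaf_area = -irrigation + 4.
So N_uptake = 2*irrigation - 13.
biomass becomes -8*irrigation + 64.
Solve -8*irrigation + 64 = 128: irrigation = (128 - 64) / -8 = -8.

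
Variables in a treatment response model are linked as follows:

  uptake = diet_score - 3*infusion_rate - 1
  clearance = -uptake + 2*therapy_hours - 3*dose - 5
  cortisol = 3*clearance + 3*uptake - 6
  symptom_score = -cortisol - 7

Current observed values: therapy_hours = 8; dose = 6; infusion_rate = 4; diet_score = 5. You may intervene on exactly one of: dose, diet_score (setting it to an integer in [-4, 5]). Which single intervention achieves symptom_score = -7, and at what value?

Intervening on dose: with other inputs at their observed values, symptom_score = 9*dose - 34. Solving for -7 gives dose = 3, within [-4, 5].
Intervening on diet_score: the paths from diet_score to symptom_score cancel (net effect zero), leaving symptom_score = 20; -7 is unreachable this way.

set dose = 3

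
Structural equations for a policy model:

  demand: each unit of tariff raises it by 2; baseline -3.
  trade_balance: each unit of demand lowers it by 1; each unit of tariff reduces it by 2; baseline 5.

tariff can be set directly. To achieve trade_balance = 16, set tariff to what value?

Substituting into the trade_balance equation gives trade_balance = -4*tariff + 8.
Solve -4*tariff + 8 = 16: tariff = (16 - 8) / -4 = -2.

tariff = -2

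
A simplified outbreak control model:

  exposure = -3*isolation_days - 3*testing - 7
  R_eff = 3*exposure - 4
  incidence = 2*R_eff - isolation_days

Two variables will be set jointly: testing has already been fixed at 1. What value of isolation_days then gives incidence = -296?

With testing held at 1:
Substituting into the exposure equation gives exposure = -3*isolation_days - 10.
So R_eff = -9*isolation_days - 34.
Substituting into the incidence equation gives incidence = -19*isolation_days - 68.
Solve -19*isolation_days - 68 = -296: isolation_days = (-296 + 68) / -19 = 12.

isolation_days = 12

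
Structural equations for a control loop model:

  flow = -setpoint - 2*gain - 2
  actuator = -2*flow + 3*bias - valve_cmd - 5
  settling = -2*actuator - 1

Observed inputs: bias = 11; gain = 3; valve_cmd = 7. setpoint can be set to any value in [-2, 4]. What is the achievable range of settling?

-91 to -67

Substituting into the flow equation gives flow = -setpoint - 8.
actuator becomes 2*setpoint + 37.
Substituting into the settling equation gives settling = -4*setpoint - 75.
Linear in setpoint, so extremes are at the endpoints: setpoint = -2 gives settling = -67; setpoint = 4 gives settling = -91.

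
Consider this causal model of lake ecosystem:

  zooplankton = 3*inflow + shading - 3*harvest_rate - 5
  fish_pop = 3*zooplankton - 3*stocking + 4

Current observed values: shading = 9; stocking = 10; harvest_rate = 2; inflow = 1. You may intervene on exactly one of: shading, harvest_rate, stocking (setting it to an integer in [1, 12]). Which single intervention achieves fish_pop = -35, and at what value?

set shading = 5

Intervening on shading: with other inputs at their observed values, fish_pop = 3*shading - 50. Solving for -35 gives shading = 5, within [1, 12].
Intervening on harvest_rate: fish_pop = -9*harvest_rate - 5. Reaching -35 requires harvest_rate = 10/3, not an integer.
Intervening on stocking: fish_pop = -3*stocking + 7. Reaching -35 requires stocking = 14, outside [1, 12].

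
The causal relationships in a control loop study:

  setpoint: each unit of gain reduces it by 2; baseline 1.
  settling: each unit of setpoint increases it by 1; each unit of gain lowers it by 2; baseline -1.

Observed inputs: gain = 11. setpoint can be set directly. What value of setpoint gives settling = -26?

Intervening on setpoint fixes its value directly, overriding its dependence on gain.
Substituting into the settling equation gives settling = setpoint - 23.
Solve setpoint - 23 = -26: setpoint = (-26 + 23) / 1 = -3.

setpoint = -3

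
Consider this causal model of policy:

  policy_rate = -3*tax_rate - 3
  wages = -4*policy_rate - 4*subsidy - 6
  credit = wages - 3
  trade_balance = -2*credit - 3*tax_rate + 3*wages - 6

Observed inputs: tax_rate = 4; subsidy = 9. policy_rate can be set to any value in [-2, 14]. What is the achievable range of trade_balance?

Intervening on policy_rate fixes its value directly, overriding its dependence on tax_rate.
Substituting into the wages equation gives wages = -4*policy_rate - 42.
Substituting into the credit equation gives credit = -4*policy_rate - 45.
Substituting into the trade_balance equation gives trade_balance = -4*policy_rate - 54.
Linear in policy_rate, so extremes are at the endpoints: policy_rate = -2 gives trade_balance = -46; policy_rate = 14 gives trade_balance = -110.

-110 to -46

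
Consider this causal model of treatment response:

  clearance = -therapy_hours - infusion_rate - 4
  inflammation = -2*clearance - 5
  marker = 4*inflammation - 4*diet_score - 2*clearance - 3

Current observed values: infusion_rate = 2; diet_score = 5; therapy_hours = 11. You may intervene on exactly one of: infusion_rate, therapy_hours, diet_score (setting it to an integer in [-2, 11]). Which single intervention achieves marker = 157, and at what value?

Intervening on infusion_rate: with other inputs at their observed values, marker = 10*infusion_rate + 107. Solving for 157 gives infusion_rate = 5, within [-2, 11].
Intervening on therapy_hours: marker = 10*therapy_hours + 17. Reaching 157 requires therapy_hours = 14, outside [-2, 11].
Intervening on diet_score: marker = -4*diet_score + 147. Reaching 157 requires diet_score = -5/2, not an integer.

set infusion_rate = 5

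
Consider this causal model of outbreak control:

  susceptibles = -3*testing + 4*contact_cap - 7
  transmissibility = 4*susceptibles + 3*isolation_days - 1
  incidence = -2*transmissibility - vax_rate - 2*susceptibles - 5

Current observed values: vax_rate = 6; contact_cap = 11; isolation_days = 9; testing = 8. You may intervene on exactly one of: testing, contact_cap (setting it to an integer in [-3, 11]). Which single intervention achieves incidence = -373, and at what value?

Intervening on testing: with other inputs at their observed values, incidence = 30*testing - 433. Solving for -373 gives testing = 2, within [-3, 11].
Intervening on contact_cap: incidence = -40*contact_cap + 247. Reaching -373 requires contact_cap = 31/2, not an integer.

set testing = 2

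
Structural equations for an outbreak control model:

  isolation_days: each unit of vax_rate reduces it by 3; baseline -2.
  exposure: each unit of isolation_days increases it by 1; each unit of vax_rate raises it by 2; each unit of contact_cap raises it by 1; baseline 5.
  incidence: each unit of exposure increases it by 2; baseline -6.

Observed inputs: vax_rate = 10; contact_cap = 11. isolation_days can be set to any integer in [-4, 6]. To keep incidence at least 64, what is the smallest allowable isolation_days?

isolation_days = -1

Intervening on isolation_days fixes its value directly, overriding its dependence on vax_rate.
Substituting into the exposure equation gives exposure = isolation_days + 36.
Substituting into the incidence equation gives incidence = 2*isolation_days + 66.
Require 2*isolation_days + 66 ≥ 64, so isolation_days ≥ -1.
The smallest integer in [-4, 6] satisfying this is -1.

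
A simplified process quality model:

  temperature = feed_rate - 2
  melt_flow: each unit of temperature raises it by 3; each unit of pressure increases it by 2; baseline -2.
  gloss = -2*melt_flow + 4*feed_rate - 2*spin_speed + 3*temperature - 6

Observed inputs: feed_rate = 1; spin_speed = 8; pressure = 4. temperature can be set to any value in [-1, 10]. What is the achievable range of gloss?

-60 to -27

Intervening on temperature fixes its value directly, overriding its dependence on feed_rate.
Substituting into the melt_flow equation gives melt_flow = 3*temperature + 6.
Substituting into the gloss equation gives gloss = -3*temperature - 30.
Linear in temperature, so extremes are at the endpoints: temperature = -1 gives gloss = -27; temperature = 10 gives gloss = -60.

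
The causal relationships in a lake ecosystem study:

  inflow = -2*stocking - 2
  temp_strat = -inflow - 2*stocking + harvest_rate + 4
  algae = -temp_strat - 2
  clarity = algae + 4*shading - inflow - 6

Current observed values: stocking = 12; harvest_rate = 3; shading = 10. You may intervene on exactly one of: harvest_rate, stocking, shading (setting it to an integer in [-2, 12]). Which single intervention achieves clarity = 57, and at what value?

set shading = 12

Intervening on harvest_rate: clarity = -harvest_rate + 52. Reaching 57 requires harvest_rate = -5, outside [-2, 12].
Intervening on stocking: clarity = 2*stocking + 25. Reaching 57 requires stocking = 16, outside [-2, 12].
Intervening on shading: with other inputs at their observed values, clarity = 4*shading + 9. Solving for 57 gives shading = 12, within [-2, 12].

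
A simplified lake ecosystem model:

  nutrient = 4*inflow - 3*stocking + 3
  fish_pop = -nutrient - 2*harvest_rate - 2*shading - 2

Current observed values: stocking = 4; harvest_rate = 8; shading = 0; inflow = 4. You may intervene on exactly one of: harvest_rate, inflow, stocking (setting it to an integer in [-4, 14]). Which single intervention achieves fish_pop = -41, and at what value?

set inflow = 8

Intervening on harvest_rate: fish_pop = -2*harvest_rate - 9. Reaching -41 requires harvest_rate = 16, outside [-4, 14].
Intervening on inflow: with other inputs at their observed values, fish_pop = -4*inflow - 9. Solving for -41 gives inflow = 8, within [-4, 14].
Intervening on stocking: fish_pop = 3*stocking - 37. Reaching -41 requires stocking = -4/3, not an integer.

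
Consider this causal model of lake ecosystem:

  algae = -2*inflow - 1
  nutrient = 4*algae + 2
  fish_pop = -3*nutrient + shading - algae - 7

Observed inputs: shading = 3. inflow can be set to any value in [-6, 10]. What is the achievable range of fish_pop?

-153 to 263

Substituting into the nutrient equation gives nutrient = -8*inflow - 2.
So fish_pop = 26*inflow + 3.
Linear in inflow, so extremes are at the endpoints: inflow = -6 gives fish_pop = -153; inflow = 10 gives fish_pop = 263.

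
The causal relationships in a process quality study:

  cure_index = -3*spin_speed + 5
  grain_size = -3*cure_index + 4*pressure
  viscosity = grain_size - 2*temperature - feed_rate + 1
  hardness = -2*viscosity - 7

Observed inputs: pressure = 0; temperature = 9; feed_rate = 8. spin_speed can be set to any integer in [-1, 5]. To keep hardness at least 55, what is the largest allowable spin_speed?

spin_speed = 1

Substituting into the grain_size equation gives grain_size = 9*spin_speed - 15.
Substituting into the viscosity equation gives viscosity = 9*spin_speed - 40.
Substituting into the hardness equation gives hardness = -18*spin_speed + 73.
Require -18*spin_speed + 73 ≥ 55, so spin_speed ≤ 1.
The largest integer in [-1, 5] satisfying this is 1.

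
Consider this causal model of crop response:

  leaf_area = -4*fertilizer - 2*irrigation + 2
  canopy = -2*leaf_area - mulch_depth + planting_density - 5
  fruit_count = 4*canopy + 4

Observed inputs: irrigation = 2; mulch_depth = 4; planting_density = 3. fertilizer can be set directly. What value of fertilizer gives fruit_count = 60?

Substituting into the leaf_area equation gives leaf_area = -4*fertilizer - 2.
canopy becomes 8*fertilizer - 2.
Substituting into the fruit_count equation gives fruit_count = 32*fertilizer - 4.
Solve 32*fertilizer - 4 = 60: fertilizer = (60 + 4) / 32 = 2.

fertilizer = 2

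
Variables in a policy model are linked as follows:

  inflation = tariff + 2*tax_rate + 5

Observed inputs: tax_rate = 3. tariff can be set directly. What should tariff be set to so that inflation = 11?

Substituting into the inflation equation gives inflation = tariff + 11.
Solve tariff + 11 = 11: tariff = (11 - 11) / 1 = 0.

tariff = 0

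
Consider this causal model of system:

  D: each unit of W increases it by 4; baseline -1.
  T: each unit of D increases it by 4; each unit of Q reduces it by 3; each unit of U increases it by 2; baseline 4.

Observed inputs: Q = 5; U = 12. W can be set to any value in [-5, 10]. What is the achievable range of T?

Substituting into the T equation gives T = 16*W + 9.
Linear in W, so extremes are at the endpoints: W = -5 gives T = -71; W = 10 gives T = 169.

-71 to 169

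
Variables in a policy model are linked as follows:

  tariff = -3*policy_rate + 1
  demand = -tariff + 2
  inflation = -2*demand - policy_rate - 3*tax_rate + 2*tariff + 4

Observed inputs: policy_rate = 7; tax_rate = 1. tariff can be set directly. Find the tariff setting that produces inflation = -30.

Intervening on tariff fixes its value directly, overriding its dependence on policy_rate.
Substituting into the inflation equation gives inflation = 4*tariff - 10.
Solve 4*tariff - 10 = -30: tariff = (-30 + 10) / 4 = -5.

tariff = -5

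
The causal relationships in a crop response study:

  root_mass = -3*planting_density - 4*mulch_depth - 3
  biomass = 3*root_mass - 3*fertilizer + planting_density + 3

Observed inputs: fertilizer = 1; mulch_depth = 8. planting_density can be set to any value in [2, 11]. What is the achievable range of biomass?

Substituting into the root_mass equation gives root_mass = -3*planting_density - 35.
Substituting into the biomass equation gives biomass = -8*planting_density - 105.
Linear in planting_density, so extremes are at the endpoints: planting_density = 2 gives biomass = -121; planting_density = 11 gives biomass = -193.

-193 to -121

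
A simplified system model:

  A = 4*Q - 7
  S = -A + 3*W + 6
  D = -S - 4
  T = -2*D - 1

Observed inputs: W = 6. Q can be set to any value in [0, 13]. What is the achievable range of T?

Substituting into the S equation gives S = -4*Q + 31.
Substituting into the D equation gives D = 4*Q - 35.
Substituting into the T equation gives T = -8*Q + 69.
Linear in Q, so extremes are at the endpoints: Q = 0 gives T = 69; Q = 13 gives T = -35.

-35 to 69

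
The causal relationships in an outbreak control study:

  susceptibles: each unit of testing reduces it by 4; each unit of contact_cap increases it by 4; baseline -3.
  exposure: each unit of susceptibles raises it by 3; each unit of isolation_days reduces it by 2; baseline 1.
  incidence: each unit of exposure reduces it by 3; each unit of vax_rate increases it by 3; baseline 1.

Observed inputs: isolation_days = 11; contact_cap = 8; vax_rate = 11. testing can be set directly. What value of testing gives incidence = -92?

testing = 2

Substituting into the susceptibles equation gives susceptibles = -4*testing + 29.
Substituting into the exposure equation gives exposure = -12*testing + 66.
This gives incidence = 36*testing - 164.
Solve 36*testing - 164 = -92: testing = (-92 + 164) / 36 = 2.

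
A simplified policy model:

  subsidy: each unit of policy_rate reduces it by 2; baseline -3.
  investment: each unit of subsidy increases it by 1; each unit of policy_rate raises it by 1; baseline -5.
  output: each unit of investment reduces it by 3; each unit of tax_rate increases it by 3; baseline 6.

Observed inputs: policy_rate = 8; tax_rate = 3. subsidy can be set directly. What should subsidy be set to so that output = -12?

Intervening on subsidy fixes its value directly, overriding its dependence on policy_rate.
Substituting into the investment equation gives investment = subsidy + 3.
output becomes -3*subsidy + 6.
Solve -3*subsidy + 6 = -12: subsidy = (-12 - 6) / -3 = 6.

subsidy = 6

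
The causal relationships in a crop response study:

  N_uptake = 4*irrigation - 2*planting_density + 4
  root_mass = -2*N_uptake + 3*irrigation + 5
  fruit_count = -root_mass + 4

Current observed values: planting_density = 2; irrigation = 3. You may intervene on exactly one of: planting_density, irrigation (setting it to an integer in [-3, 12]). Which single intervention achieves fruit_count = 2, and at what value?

Intervening on planting_density: with other inputs at their observed values, fruit_count = -4*planting_density + 22. Solving for 2 gives planting_density = 5, within [-3, 12].
Intervening on irrigation: fruit_count = 5*irrigation - 1. Reaching 2 requires irrigation = 3/5, not an integer.

set planting_density = 5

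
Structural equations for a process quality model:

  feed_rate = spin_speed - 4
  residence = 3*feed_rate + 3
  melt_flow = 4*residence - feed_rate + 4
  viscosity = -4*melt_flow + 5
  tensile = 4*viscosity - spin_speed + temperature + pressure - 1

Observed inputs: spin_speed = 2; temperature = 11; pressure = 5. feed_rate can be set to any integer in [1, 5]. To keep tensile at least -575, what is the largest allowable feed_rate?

Intervening on feed_rate fixes its value directly, overriding its dependence on spin_speed.
Substituting into the melt_flow equation gives melt_flow = 11*feed_rate + 16.
Substituting into the viscosity equation gives viscosity = -44*feed_rate - 59.
Substituting into the tensile equation gives tensile = -176*feed_rate - 223.
Require -176*feed_rate - 223 ≥ -575, so feed_rate ≤ 2.
The largest integer in [1, 5] satisfying this is 2.

feed_rate = 2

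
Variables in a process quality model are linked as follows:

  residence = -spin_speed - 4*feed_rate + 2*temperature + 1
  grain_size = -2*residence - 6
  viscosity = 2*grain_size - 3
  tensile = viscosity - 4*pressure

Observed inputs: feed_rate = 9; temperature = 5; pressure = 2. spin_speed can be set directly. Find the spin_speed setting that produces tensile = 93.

spin_speed = 4

Substituting into the residence equation gives residence = -spin_speed - 25.
This gives grain_size = 2*spin_speed + 44.
So viscosity = 4*spin_speed + 85.
Substituting into the tensile equation gives tensile = 4*spin_speed + 77.
Solve 4*spin_speed + 77 = 93: spin_speed = (93 - 77) / 4 = 4.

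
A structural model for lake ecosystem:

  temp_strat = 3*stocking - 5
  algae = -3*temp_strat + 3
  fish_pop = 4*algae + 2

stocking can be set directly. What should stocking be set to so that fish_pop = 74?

Substituting into the algae equation gives algae = -9*stocking + 18.
This gives fish_pop = -36*stocking + 74.
Solve -36*stocking + 74 = 74: stocking = (74 - 74) / -36 = 0.

stocking = 0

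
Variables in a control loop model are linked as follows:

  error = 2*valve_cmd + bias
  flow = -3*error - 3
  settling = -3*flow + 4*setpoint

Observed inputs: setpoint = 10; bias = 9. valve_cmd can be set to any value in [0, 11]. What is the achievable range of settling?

Substituting into the error equation gives error = 2*valve_cmd + 9.
Substituting into the flow equation gives flow = -6*valve_cmd - 30.
settling becomes 18*valve_cmd + 130.
Linear in valve_cmd, so extremes are at the endpoints: valve_cmd = 0 gives settling = 130; valve_cmd = 11 gives settling = 328.

130 to 328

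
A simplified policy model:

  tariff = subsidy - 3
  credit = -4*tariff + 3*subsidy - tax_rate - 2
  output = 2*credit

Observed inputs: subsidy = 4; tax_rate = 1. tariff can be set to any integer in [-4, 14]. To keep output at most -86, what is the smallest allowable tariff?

Intervening on tariff fixes its value directly, overriding its dependence on subsidy.
Substituting into the credit equation gives credit = -4*tariff + 9.
This gives output = -8*tariff + 18.
Require -8*tariff + 18 ≤ -86, so tariff ≥ 13.
The smallest integer in [-4, 14] satisfying this is 13.

tariff = 13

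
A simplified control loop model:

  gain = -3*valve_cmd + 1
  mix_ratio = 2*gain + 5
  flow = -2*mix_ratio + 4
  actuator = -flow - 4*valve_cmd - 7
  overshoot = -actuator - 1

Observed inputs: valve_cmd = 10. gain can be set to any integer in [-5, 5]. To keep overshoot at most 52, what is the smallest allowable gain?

Intervening on gain fixes its value directly, overriding its dependence on valve_cmd.
Substituting into the flow equation gives flow = -4*gain - 6.
Substituting into the actuator equation gives actuator = 4*gain - 41.
Substituting into the overshoot equation gives overshoot = -4*gain + 40.
Require -4*gain + 40 ≤ 52, so gain ≥ -3.
The smallest integer in [-5, 5] satisfying this is -3.

gain = -3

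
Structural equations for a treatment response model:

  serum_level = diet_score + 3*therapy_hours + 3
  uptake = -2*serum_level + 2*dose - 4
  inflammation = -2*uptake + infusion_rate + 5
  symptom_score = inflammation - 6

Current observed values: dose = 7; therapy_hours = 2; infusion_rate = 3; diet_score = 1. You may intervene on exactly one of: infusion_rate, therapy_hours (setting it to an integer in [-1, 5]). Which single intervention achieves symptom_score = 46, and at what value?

Intervening on infusion_rate: symptom_score = infusion_rate + 19. Reaching 46 requires infusion_rate = 27, outside [-1, 5].
Intervening on therapy_hours: with other inputs at their observed values, symptom_score = 12*therapy_hours - 2. Solving for 46 gives therapy_hours = 4, within [-1, 5].

set therapy_hours = 4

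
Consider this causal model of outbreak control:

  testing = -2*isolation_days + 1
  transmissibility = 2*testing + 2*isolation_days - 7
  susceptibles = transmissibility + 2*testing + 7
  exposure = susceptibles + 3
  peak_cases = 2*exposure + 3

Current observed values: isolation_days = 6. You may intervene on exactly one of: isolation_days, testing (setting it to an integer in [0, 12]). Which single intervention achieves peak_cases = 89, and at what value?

Intervening on isolation_days: peak_cases = -12*isolation_days + 17. Reaching 89 requires isolation_days = -6, outside [0, 12].
Intervening on testing: with other inputs at their observed values, peak_cases = 8*testing + 33. Solving for 89 gives testing = 7, within [0, 12].

set testing = 7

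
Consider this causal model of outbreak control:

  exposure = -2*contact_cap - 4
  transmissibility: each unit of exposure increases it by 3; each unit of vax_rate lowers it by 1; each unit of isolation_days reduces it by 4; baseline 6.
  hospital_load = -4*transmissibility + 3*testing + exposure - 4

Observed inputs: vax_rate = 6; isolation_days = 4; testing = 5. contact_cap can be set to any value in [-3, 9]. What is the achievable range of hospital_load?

53 to 317

Substituting into the transmissibility equation gives transmissibility = -6*contact_cap - 28.
This gives hospital_load = 22*contact_cap + 119.
Linear in contact_cap, so extremes are at the endpoints: contact_cap = -3 gives hospital_load = 53; contact_cap = 9 gives hospital_load = 317.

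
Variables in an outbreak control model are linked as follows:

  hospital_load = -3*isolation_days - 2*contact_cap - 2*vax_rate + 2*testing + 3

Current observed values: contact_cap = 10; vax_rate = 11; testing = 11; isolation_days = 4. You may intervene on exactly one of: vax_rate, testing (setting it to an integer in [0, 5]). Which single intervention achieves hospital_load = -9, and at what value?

set vax_rate = 1

Intervening on vax_rate: with other inputs at their observed values, hospital_load = -2*vax_rate - 7. Solving for -9 gives vax_rate = 1, within [0, 5].
Intervening on testing: hospital_load = 2*testing - 51. Reaching -9 requires testing = 21, outside [0, 5].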